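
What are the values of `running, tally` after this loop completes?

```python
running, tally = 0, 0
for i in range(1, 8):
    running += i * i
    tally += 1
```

Sum of squares and count
`running, tally` takes the values: (0, 0) → (1, 0) → (1, 1) → (5, 1) → (5, 2) → (14, 2) → (14, 3) → (30, 3) → (30, 4) → (55, 4) → (55, 5) → (91, 5) → (91, 6) → (140, 6) → (140, 7)

Answer: 140, 7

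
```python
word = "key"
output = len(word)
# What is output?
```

Trace:
`word = "key"` → word = 'key'
`output = len(word)` → output = 3
So output = 3

Answer: 3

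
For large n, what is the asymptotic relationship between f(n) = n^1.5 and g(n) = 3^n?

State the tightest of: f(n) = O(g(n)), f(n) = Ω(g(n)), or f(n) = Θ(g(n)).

n^1.5 vs 3^n: f(n) = O(g(n)) but not Ω(g(n)) — 3^n grows strictly faster than n^1.5.

Answer: f(n) = O(g(n)) but not Ω(g(n)) — 3^n grows strictly faster than n^1.5.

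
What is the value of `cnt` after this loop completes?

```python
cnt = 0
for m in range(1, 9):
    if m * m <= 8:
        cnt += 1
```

Count numbers where m² ≤ 8
`cnt` takes the values: 0 → 1 → 2

Answer: 2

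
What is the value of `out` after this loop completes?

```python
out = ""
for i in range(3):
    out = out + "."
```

Repeat '.' 3 times
`out` takes the values: "" → "." → ".." → "..."

Answer: "..."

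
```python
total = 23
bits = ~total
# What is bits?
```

Trace:
`total = 23` → total = 23
`bits = ~total` → bits = -24
So bits = -24

Answer: -24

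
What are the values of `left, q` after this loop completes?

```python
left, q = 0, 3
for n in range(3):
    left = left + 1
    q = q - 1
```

left goes 0→3, q goes 3→0
`left, q` takes the values: (0, 3) → (1, 3) → (1, 2) → (2, 2) → (2, 1) → (3, 1) → (3, 0)

Answer: 3, 0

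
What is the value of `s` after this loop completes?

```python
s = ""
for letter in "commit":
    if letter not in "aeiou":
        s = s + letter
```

Remove vowels from 'commit'
`s` takes the values: "" → "c" → "cm" → "cmm" → "cmmt"

Answer: "cmmt"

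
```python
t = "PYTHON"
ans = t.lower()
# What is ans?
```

Trace:
`t = "PYTHON"` → t = 'PYTHON'
`ans = t.lower()` → ans = 'python'
So ans = 'python'

Answer: 'python'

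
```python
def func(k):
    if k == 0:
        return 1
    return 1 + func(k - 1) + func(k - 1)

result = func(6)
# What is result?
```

func(k) = 1 + 2·func(k-1), func(0)=1. Closed form: (1+1)·2^6 - 1 = 127.

Answer: 127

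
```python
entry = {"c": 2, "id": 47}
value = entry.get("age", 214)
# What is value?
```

Trace:
`entry = {"c": 2, "id": 47}` → entry = {'c': 2, 'id': 47}
`value = entry.get("age", 214)` → value = 214
So value = 214

Answer: 214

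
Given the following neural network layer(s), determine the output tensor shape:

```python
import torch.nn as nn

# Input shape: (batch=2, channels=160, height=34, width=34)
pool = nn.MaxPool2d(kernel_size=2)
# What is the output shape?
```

Input: (2, 160, 34, 34) -> Output: (2, 160, 17, 17)

Answer: (2, 160, 17, 17)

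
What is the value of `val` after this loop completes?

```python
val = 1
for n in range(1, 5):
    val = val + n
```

Start at 1, add 1 through 4
`val` takes the values: 1 → 2 → 4 → 7 → 11

Answer: 11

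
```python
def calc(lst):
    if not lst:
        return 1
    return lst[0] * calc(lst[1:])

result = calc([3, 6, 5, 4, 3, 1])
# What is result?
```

Product over [3, 6, 5, 4, 3, 1] = 3 * 6 * 5 * 4 * 3 * 1 = 1080

Answer: 1080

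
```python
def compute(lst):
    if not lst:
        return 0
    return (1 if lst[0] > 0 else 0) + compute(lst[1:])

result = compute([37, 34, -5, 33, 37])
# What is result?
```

Count of positive elements in [37, 34, -5, 33, 37] = 4

Answer: 4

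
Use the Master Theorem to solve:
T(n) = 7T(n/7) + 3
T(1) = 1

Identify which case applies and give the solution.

a=7, b=7, f(n)=3. log_7(7) = 1. Since c=0 < 1, Case 1 applies: T(n) = Θ(n^log_b(a)) = O(n).

Answer: O(n) - Case 1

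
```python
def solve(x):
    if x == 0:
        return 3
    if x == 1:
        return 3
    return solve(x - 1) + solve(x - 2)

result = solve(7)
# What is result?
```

Build up from base cases: solve(0)=3, solve(1)=3, solve(2)=6, solve(3)=9, solve(4)=15, solve(5)=24, solve(6)=39, ..., solve(7)=63

Answer: 63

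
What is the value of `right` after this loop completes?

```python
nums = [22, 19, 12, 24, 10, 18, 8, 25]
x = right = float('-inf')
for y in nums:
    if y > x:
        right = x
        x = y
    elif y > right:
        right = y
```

Second largest (with repeats) in [22, 19, 12, 24, 10, 18, 8, 25]
`right` takes the values: -inf → 19 → 22 → 24

Answer: 24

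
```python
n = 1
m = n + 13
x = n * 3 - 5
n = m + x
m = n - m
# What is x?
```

Trace:
`n = 1` → n = 1
`m = n + 13` → m = 14
`x = n * 3 - 5` → x = -2
`n = m + x` → n = 12
`m = n - m` → m = -2
So x = -2

Answer: -2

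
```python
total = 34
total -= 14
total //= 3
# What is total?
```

Trace:
`total = 34` → total = 34
`total -= 14` → total = 20
`total //= 3` → total = 6
So total = 6

Answer: 6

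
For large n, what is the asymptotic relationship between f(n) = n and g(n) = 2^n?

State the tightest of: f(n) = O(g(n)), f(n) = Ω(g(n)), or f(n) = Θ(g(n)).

n vs 2^n: f(n) = O(g(n)) but not Ω(g(n)) — 2^n grows strictly faster than n.

Answer: f(n) = O(g(n)) but not Ω(g(n)) — 2^n grows strictly faster than n.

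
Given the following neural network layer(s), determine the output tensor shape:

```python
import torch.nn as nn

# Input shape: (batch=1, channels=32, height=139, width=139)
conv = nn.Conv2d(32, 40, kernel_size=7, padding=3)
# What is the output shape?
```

Input: (1, 32, 139, 139) -> Output: (1, 40, 139, 139)

Answer: (1, 40, 139, 139)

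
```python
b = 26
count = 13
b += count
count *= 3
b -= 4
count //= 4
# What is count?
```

Trace:
`b = 26` → b = 26
`count = 13` → count = 13
`b += count` → b = 39
`count *= 3` → count = 39
`b -= 4` → b = 35
`count //= 4` → count = 9
So count = 9

Answer: 9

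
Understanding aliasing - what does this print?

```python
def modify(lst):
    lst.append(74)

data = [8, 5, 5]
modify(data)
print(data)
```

Key concept: function modifies passed list.
Step by step:
`data = [8, 5, 5]` → data = [8, 5, 5]
`modify(data)` → data = [8, 5, 5, 74]
`print(data)` → prints [8, 5, 5, 74]

Answer: [8, 5, 5, 74]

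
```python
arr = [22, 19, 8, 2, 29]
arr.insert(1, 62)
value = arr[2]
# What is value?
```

Trace:
`arr = [22, 19, 8, 2, 29]` → arr = [22, 19, 8, 2, 29]
`arr.insert(1, 62)` → arr = [22, 62, 19, 8, 2, 29]
`value = arr[2]` → value = 19
So value = 19

Answer: 19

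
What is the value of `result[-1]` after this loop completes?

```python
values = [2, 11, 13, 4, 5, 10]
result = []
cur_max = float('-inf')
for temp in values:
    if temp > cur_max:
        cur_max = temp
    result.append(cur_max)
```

Running max ends at 13
`result` takes the values: [] → [2] → [2, 11] → [2, 11, 13] → [2, 11, 13, 13] → [2, 11, 13, 13, 13] → [2, 11, 13, 13, 13, 13]
So `result[-1]` = 13

Answer: 13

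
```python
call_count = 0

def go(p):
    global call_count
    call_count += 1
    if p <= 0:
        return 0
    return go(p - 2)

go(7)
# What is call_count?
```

Linear recursion stepping by 2: 5 calls from p=7 down to ≤0.

Answer: 5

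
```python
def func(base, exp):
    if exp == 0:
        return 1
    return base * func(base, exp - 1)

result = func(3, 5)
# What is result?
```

func(3, 5) = 3 * 3 * 3 * 3 * 3 = 243

Answer: 243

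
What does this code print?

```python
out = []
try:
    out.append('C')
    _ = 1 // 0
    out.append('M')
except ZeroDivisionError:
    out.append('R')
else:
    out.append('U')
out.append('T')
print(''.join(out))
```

Execution trace: 'C' (try body) → 'R' (except ZeroDivisionError) → 'T' (after the try/except). Output: CRT

Answer: CRT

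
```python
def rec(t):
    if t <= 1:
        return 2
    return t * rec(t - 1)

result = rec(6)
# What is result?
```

rec(6) = 6 * 5 * 4 * 3 * 2 * 2 = 1440

Answer: 1440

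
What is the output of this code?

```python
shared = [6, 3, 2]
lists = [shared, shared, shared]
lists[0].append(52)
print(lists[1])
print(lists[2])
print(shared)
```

Key concept: list of same reference.
Step by step:
`shared = [6, 3, 2]` → shared = [6, 3, 2]
`lists = [shared, shared, shared]` → lists = [[6, 3, 2], [6, 3, 2], [6, 3, 2]]
`lists[0].append(52)` → shared = [6, 3, 2, 52]; lists = [[6, 3, 2, 52], [6, 3, 2, 52], [6, 3, 2, 52]]
`print(lists[1])` → prints [6, 3, 2, 52]
`print(lists[2])` → prints [6, 3, 2, 52]
`print(shared)` → prints [6, 3, 2, 52]

Answer:
[6, 3, 2, 52]
[6, 3, 2, 52]
[6, 3, 2, 52]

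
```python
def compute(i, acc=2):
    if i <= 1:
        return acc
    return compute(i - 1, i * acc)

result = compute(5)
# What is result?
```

Accumulator trace (n, acc): (5, 2) -> (4, 10) -> (3, 40) -> (2, 120) -> (1, 240) -> return 240

Answer: 240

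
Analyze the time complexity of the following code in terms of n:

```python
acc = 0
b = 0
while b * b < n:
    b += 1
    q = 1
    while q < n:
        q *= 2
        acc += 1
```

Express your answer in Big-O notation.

Each loop level contributes: √n × log n. Multiplying the contributions gives O(√n log n).

Answer: O(√n log n)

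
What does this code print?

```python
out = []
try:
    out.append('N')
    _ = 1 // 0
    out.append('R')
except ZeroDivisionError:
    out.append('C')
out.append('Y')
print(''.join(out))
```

Execution trace: 'N' (try body) → 'C' (except ZeroDivisionError) → 'Y' (after the try/except). Output: NCY

Answer: NCY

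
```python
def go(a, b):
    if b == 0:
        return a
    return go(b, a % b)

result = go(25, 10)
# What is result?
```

go(25, 10) -> go(10, 5) -> go(5, 0) -> 5

Answer: 5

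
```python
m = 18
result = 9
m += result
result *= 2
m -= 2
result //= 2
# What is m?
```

Trace:
`m = 18` → m = 18
`result = 9` → result = 9
`m += result` → m = 27
`result *= 2` → result = 18
`m -= 2` → m = 25
`result //= 2` → result = 9
So m = 25

Answer: 25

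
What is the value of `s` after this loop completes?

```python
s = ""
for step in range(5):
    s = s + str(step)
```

Concatenate digits 0 to 4
`s` takes the values: "" → "0" → "01" → "012" → "0123" → "01234"

Answer: "01234"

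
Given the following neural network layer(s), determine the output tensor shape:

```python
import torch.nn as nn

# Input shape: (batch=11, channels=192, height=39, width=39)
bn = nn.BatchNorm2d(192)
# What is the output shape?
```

Input: (11, 192, 39, 39) -> Output: (11, 192, 39, 39)

Answer: (11, 192, 39, 39)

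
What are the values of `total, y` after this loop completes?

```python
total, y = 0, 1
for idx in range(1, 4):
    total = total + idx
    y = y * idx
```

Sum and factorial of 1 to 3
`total, y` takes the values: (0, 1) → (1, 1) → (3, 1) → (3, 2) → (6, 2) → (6, 6)

Answer: 6, 6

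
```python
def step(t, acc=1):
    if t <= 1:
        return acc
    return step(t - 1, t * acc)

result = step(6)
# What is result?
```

Accumulator trace (n, acc): (6, 1) -> (5, 6) -> (4, 30) -> (3, 120) -> (2, 360) -> (1, 720) -> return 720

Answer: 720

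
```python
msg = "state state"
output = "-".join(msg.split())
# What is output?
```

Trace:
`msg = "state state"` → msg = 'state state'
`output = "-".join(msg.split())` → output = 'state-state'
So output = 'state-state'

Answer: 'state-state'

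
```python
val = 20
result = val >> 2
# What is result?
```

Trace:
`val = 20` → val = 20
`result = val >> 2` → result = 5
So result = 5

Answer: 5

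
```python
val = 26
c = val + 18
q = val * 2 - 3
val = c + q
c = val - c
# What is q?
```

Trace:
`val = 26` → val = 26
`c = val + 18` → c = 44
`q = val * 2 - 3` → q = 49
`val = c + q` → val = 93
`c = val - c` → c = 49
So q = 49

Answer: 49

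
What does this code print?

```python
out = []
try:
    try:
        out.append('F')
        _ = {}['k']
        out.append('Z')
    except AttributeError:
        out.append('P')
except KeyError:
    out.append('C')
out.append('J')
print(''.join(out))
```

Execution trace: 'F' (try body) → 'C' (outer except KeyError) → 'J' (after the try/except). Output: FCJ

Answer: FCJ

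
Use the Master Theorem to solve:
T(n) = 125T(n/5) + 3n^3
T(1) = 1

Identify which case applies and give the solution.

a=125, b=5, f(n)=3n^3. log_5(125) = 3. Since c=3 = 3, Case 2 applies: T(n) = Θ(n^log_b(a) · log n) = O(n^3 log n).

Answer: O(n^3 log n) - Case 2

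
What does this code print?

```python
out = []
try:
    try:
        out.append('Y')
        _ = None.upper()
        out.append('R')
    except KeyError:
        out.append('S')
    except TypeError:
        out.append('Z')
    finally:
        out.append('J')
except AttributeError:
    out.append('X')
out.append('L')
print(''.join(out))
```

Execution trace: 'Y' (inner try body) → 'J' (inner finally) → 'X' (outer except AttributeError) → 'L' (after the try/except). Output: YJXL

Answer: YJXL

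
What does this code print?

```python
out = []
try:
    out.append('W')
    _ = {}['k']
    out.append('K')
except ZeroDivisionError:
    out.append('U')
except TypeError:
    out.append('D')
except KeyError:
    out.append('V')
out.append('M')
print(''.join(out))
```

Execution trace: 'W' (try body) → 'V' (except KeyError) → 'M' (after the try/except). Output: WVM

Answer: WVM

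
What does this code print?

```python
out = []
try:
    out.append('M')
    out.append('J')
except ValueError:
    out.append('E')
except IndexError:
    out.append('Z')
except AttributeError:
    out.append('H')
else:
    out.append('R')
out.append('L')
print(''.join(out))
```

Execution trace: 'M' (try body) → 'J' (try body, no exception) → 'R' (else) → 'L' (after the try/except). Output: MJRL

Answer: MJRL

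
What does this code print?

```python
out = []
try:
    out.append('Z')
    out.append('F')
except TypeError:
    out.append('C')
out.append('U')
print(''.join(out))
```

Execution trace: 'Z' (try body) → 'F' (try body, no exception) → 'U' (after the try/except). Output: ZFU

Answer: ZFU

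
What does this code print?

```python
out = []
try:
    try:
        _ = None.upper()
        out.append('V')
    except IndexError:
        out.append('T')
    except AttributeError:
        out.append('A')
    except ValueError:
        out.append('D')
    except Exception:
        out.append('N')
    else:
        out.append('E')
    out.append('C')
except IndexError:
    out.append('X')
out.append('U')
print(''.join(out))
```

Execution trace: 'A' (inner except AttributeError) → 'C' (try body, no exception) → 'U' (after the try/except). Output: ACU

Answer: ACU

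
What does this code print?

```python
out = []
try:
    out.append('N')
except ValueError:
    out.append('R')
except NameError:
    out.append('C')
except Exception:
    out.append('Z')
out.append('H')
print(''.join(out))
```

Execution trace: 'N' (try body, no exception) → 'H' (after the try/except). Output: NH

Answer: NH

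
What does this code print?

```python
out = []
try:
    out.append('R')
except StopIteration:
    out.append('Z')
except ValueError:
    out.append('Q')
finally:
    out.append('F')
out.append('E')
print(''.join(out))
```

Execution trace: 'R' (try body, no exception) → 'F' (finally) → 'E' (after the try/except). Output: RFE

Answer: RFE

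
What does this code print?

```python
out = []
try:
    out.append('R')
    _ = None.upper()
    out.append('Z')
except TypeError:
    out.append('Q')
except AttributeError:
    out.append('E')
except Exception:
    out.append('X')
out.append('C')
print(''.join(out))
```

Execution trace: 'R' (try body) → 'E' (except AttributeError) → 'C' (after the try/except). Output: REC

Answer: REC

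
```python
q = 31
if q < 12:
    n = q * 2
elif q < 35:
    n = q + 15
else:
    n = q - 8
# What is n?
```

Trace:
`q = 31` → q = 31
`if q < 12: ...` → q < 12 is False, q < 35 is True → n = 46
So n = 46

Answer: 46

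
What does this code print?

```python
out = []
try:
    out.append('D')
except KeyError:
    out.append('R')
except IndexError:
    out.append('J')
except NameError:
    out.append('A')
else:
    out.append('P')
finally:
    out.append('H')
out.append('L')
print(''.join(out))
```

Execution trace: 'D' (try body, no exception) → 'P' (else) → 'H' (finally) → 'L' (after the try/except). Output: DPHL

Answer: DPHL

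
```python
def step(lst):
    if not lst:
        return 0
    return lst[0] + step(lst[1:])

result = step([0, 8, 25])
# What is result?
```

0 + 8 + 25 + 0 = 33

Answer: 33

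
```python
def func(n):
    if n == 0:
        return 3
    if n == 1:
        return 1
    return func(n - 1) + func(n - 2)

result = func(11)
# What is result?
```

Build up from base cases: func(0)=3, func(1)=1, func(2)=4, func(3)=5, func(4)=9, func(5)=14, func(6)=23, ..., func(11)=254

Answer: 254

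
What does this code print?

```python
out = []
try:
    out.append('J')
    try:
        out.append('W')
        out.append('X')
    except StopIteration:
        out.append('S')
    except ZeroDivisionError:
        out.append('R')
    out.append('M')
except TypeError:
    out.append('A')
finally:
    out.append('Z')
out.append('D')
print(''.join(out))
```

Execution trace: 'J' (try body) → 'W' (inner try body) → 'X' (inner try body, no exception) → 'M' (try body, no exception) → 'Z' (finally) → 'D' (after the try/except). Output: JWXMZD

Answer: JWXMZD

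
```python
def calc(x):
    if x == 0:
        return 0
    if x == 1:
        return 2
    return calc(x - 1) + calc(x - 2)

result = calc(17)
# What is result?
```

Build up from base cases: calc(0)=0, calc(1)=2, calc(2)=2, calc(3)=4, calc(4)=6, calc(5)=10, calc(6)=16, ..., calc(17)=3194

Answer: 3194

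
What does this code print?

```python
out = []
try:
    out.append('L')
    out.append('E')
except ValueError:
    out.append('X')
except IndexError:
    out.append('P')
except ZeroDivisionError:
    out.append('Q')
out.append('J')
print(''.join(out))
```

Execution trace: 'L' (try body) → 'E' (try body, no exception) → 'J' (after the try/except). Output: LEJ

Answer: LEJ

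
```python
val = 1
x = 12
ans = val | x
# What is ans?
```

Trace:
`val = 1` → val = 1
`x = 12` → x = 12
`ans = val | x` → ans = 13
So ans = 13

Answer: 13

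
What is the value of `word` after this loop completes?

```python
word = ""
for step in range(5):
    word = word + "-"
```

Repeat '-' 5 times
`word` takes the values: "" → "-" → "--" → "---" → "----" → "-----"

Answer: "-----"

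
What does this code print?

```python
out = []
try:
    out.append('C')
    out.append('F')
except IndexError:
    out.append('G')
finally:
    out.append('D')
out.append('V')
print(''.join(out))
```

Execution trace: 'C' (try body) → 'F' (try body, no exception) → 'D' (finally) → 'V' (after the try/except). Output: CFDV

Answer: CFDV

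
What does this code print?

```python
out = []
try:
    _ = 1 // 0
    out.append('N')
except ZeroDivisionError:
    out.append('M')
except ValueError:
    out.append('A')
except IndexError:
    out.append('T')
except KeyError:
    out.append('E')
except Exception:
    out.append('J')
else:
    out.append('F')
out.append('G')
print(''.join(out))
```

Execution trace: 'M' (except ZeroDivisionError) → 'G' (after the try/except). Output: MG

Answer: MG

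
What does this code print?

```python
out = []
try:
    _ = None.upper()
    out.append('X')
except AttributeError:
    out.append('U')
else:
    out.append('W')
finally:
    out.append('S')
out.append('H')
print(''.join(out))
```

Execution trace: 'U' (except AttributeError) → 'S' (finally) → 'H' (after the try/except). Output: USH

Answer: USH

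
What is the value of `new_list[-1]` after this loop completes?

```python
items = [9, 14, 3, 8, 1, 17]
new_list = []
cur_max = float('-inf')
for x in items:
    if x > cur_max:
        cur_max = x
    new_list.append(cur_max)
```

Running max ends at 17
`new_list` takes the values: [] → [9] → [9, 14] → [9, 14, 14] → [9, 14, 14, 14] → [9, 14, 14, 14, 14] → [9, 14, 14, 14, 14, 17]
So `new_list[-1]` = 17

Answer: 17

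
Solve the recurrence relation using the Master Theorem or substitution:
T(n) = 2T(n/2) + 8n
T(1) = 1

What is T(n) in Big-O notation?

By Master Theorem: a=2, b=2, f(n)=8n. Since log_2(2) = 1 and f(n) = Θ(n^1), Case 2 applies. T(n) = O(n log n).

Answer: O(n log n)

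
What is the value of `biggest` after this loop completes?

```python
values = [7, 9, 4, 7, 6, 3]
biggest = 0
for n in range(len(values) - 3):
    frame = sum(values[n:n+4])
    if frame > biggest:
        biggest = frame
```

Max sum of 4-element window in [7, 9, 4, 7, 6, 3]
`biggest` takes the values: 0 → 27

Answer: 27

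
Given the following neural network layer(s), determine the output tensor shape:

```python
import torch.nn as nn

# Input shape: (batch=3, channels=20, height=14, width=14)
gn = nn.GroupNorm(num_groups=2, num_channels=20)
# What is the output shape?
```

Input: (3, 20, 14, 14) -> Output: (3, 20, 14, 14)

Answer: (3, 20, 14, 14)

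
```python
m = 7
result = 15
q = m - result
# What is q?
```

Trace:
`m = 7` → m = 7
`result = 15` → result = 15
`q = m - result` → q = -8
So q = -8

Answer: -8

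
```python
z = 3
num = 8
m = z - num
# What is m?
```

Trace:
`z = 3` → z = 3
`num = 8` → num = 8
`m = z - num` → m = -5
So m = -5

Answer: -5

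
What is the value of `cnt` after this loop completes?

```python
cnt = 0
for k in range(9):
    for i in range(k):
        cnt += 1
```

Triangle number: 0+1+2+...+8
`cnt` takes the values: 0 → 1 → 2 → 3 → 4 → 5 → 6 → 7 → 8 → 9 → 10 → 11 → 12 → 13 → 14 → 15 → 16 → 17 → 18 → 19 → 20 → 21 → 22 → 23 → 24 → 25 → 26 → 27 → 28 → 29 → 30 → 31 → 32 → 33 → 34 → 35 → 36

Answer: 36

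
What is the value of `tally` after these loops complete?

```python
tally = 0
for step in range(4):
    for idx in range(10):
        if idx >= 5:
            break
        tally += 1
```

Inner breaks at 5, outer runs 4 times
`tally` takes the values: 0 → 1 → 2 → 3 → 4 → 5 → 6 → 7 → 8 → 9 → 10 → 11 → 12 → 13 → 14 → 15 → 16 → 17 → 18 → 19 → 20

Answer: 20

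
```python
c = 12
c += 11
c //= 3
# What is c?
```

Trace:
`c = 12` → c = 12
`c += 11` → c = 23
`c //= 3` → c = 7
So c = 7

Answer: 7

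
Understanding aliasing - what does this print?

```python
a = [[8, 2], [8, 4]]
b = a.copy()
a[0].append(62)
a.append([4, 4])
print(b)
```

Key concept: shallow copy with nested lists.
Step by step:
`a = [[8, 2], [8, 4]]` → a = [[8, 2], [8, 4]]
`b = a.copy()` → b = [[8, 2], [8, 4]]
`a[0].append(62)` → a = [[8, 2, 62], [8, 4]]; b = [[8, 2, 62], [8, 4]]
`a.append([4, 4])` → a = [[8, 2, 62], [8, 4], [4, 4]]
`print(b)` → prints [[8, 2, 62], [8, 4]]

Answer: [[8, 2, 62], [8, 4]]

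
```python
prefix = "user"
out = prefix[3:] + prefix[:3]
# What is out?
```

Trace:
`prefix = "user"` → prefix = 'user'
`out = prefix[3:] + prefix[:3]` → out = 'ruse'
So out = 'ruse'

Answer: 'ruse'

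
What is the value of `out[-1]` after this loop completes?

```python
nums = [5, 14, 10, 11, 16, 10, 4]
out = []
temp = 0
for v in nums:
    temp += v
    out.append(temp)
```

Cumulative sum ends at 70
`out` takes the values: [] → [5] → [5, 19] → [5, 19, 29] → [5, 19, 29, 40] → [5, 19, 29, 40, 56] → [5, 19, 29, 40, 56, 66] → [5, 19, 29, 40, 56, 66, 70]
So `out[-1]` = 70

Answer: 70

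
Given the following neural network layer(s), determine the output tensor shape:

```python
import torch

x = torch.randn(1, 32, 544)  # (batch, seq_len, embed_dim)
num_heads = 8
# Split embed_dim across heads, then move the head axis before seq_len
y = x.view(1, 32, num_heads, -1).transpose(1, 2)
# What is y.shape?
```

Input: (1, 32, 544) -> head_dim = 544 // 8 = 68; after view: (1, 32, 8, 68) -> after transpose(1, 2): (1, 8, 32, 68) -> Output: (1, 8, 32, 68)

Answer: (1, 8, 32, 68)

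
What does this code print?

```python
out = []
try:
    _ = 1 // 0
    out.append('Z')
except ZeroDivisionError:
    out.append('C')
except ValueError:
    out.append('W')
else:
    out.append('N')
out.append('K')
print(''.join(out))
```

Execution trace: 'C' (except ZeroDivisionError) → 'K' (after the try/except). Output: CK

Answer: CK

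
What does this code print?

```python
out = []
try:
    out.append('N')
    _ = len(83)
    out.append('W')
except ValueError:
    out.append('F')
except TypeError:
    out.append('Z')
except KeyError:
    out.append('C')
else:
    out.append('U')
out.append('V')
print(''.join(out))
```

Execution trace: 'N' (try body) → 'Z' (except TypeError) → 'V' (after the try/except). Output: NZV

Answer: NZV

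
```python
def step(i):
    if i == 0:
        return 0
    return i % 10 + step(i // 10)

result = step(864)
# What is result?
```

Sum of digits of 864: 4 + 6 + 8 = 18

Answer: 18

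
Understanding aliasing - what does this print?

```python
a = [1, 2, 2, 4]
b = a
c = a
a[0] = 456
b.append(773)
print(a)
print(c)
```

Key concept: multiple aliases.
Step by step:
`a = [1, 2, 2, 4]` → a = [1, 2, 2, 4]
`b = a` → b = [1, 2, 2, 4] (same object as a)
`c = a` → c = [1, 2, 2, 4] (same object as a, b)
`a[0] = 456` → a = [456, 2, 2, 4] (same object as b, c); b = [456, 2, 2, 4] (same object as a, c); c = [456, 2, 2, 4] (same object as a, b)
`b.append(773)` → a = [456, 2, 2, 4, 773] (same object as b, c); b = [456, 2, 2, 4, 773] (same object as a, c); c = [456, 2, 2, 4, 773] (same object as a, b)
`print(a)` → prints [456, 2, 2, 4, 773]
`print(c)` → prints [456, 2, 2, 4, 773]

Answer:
[456, 2, 2, 4, 773]
[456, 2, 2, 4, 773]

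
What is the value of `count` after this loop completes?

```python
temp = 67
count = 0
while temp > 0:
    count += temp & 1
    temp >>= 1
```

Count set bits in 67 (binary: 0b1000011)
`count` takes the values: 0 → 1 → 2 → 3

Answer: 3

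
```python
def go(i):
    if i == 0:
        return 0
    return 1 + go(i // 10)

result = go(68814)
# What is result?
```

Count of digits of 68814: 5

Answer: 5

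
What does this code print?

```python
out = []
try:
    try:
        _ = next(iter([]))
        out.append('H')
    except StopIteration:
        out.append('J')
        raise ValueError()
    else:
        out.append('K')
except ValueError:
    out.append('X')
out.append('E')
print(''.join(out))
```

Execution trace: 'J' (except StopIteration) → 'X' (outer except ValueError) → 'E' (after the try/except). Output: JXE

Answer: JXE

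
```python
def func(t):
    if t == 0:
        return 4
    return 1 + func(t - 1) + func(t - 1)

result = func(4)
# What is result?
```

func(t) = 1 + 2·func(t-1), func(0)=4. Closed form: (4+1)·2^4 - 1 = 79.

Answer: 79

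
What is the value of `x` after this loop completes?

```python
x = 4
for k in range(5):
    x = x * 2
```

Multiply by 2, 5 times: 4 * 2^5 = 128
`x` takes the values: 4 → 8 → 16 → 32 → 64 → 128

Answer: 128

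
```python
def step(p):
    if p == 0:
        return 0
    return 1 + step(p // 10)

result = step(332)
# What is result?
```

Count of digits of 332: 3

Answer: 3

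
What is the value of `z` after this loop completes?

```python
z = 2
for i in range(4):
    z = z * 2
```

Multiply by 2, 4 times: 2 * 2^4 = 32
`z` takes the values: 2 → 4 → 8 → 16 → 32

Answer: 32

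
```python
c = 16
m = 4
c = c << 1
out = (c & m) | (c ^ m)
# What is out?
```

Trace:
`c = 16` → c = 16
`m = 4` → m = 4
`c = c << 1` → c = 32
`out = (c & m) | (c ^ m)` → out = 36
So out = 36

Answer: 36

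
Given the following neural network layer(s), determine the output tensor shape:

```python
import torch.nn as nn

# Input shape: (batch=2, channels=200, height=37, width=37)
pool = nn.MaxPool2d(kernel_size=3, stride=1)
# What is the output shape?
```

Input: (2, 200, 37, 37) -> Output: (2, 200, 35, 35)

Answer: (2, 200, 35, 35)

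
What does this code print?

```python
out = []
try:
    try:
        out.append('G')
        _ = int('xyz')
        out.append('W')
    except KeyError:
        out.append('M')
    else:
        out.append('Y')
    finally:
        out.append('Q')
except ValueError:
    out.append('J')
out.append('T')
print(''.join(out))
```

Execution trace: 'G' (try body) → 'Q' (finally) → 'J' (outer except ValueError) → 'T' (after the try/except). Output: GQJT

Answer: GQJT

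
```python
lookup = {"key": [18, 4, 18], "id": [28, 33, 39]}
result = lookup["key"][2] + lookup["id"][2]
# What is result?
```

Trace:
`lookup = {"key": [18, 4, 18], "id": [28, 33, 39]}` → lookup = {'key': [18, 4, 18], 'id': [28, 33, 39]}
`result = lookup["key"][2] + lookup["id"][2]` → result = 57
So result = 57

Answer: 57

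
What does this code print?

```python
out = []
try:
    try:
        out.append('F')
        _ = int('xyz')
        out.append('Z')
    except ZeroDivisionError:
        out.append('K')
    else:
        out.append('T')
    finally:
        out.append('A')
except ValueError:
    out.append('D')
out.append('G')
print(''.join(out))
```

Execution trace: 'F' (try body) → 'A' (finally) → 'D' (outer except ValueError) → 'G' (after the try/except). Output: FADG

Answer: FADG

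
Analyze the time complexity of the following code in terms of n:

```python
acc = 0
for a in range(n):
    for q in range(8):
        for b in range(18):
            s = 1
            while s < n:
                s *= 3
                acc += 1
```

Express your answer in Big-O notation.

Each loop level contributes: n × 1 × 1 × log n. Multiplying the contributions gives O(n log n).

Answer: O(n log n)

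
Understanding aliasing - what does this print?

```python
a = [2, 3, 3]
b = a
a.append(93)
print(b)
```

Key concept: basic list aliasing.
Step by step:
`a = [2, 3, 3]` → a = [2, 3, 3]
`b = a` → b = [2, 3, 3] (same object as a)
`a.append(93)` → a = [2, 3, 3, 93] (same object as b); b = [2, 3, 3, 93] (same object as a)
`print(b)` → prints [2, 3, 3, 93]

Answer: [2, 3, 3, 93]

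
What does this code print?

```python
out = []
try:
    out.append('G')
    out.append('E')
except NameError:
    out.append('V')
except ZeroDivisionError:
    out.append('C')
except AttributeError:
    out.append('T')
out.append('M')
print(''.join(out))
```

Execution trace: 'G' (try body) → 'E' (try body, no exception) → 'M' (after the try/except). Output: GEM

Answer: GEM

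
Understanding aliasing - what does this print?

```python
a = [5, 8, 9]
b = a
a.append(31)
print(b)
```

Key concept: basic list aliasing.
Step by step:
`a = [5, 8, 9]` → a = [5, 8, 9]
`b = a` → b = [5, 8, 9] (same object as a)
`a.append(31)` → a = [5, 8, 9, 31] (same object as b); b = [5, 8, 9, 31] (same object as a)
`print(b)` → prints [5, 8, 9, 31]

Answer: [5, 8, 9, 31]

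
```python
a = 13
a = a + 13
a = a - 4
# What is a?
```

Trace:
`a = 13` → a = 13
`a = a + 13` → a = 26
`a = a - 4` → a = 22
So a = 22

Answer: 22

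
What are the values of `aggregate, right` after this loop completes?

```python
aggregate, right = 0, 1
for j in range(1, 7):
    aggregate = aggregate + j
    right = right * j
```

Sum and factorial of 1 to 6
`aggregate, right` takes the values: (0, 1) → (1, 1) → (3, 1) → (3, 2) → (6, 2) → (6, 6) → (10, 6) → (10, 24) → (15, 24) → (15, 120) → (21, 120) → (21, 720)

Answer: 21, 720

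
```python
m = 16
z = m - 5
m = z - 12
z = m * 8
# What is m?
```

Trace:
`m = 16` → m = 16
`z = m - 5` → z = 11
`m = z - 12` → m = -1
`z = m * 8` → z = -8
So m = -1

Answer: -1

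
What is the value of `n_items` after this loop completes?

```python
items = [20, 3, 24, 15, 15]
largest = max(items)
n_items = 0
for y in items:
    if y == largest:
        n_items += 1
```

Count of max value 24 in [20, 3, 24, 15, 15]
`n_items` takes the values: 0 → 1

Answer: 1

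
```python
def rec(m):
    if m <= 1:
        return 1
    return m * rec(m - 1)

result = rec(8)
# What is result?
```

rec(8) = 8 * 7 * 6 * 5 * 4 * 3 * 2 * 1 = 40320

Answer: 40320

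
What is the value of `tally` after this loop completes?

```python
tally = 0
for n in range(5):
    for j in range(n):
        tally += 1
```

Triangle number: 0+1+2+...+4
`tally` takes the values: 0 → 1 → 2 → 3 → 4 → 5 → 6 → 7 → 8 → 9 → 10

Answer: 10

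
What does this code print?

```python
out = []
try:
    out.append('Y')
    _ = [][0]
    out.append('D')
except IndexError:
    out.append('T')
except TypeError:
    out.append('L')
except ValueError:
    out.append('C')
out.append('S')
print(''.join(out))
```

Execution trace: 'Y' (try body) → 'T' (except IndexError) → 'S' (after the try/except). Output: YTS

Answer: YTS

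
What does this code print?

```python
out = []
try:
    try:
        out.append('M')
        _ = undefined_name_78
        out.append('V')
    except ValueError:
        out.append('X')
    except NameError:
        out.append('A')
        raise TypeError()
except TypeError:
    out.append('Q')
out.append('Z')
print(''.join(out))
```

Execution trace: 'M' (inner try body) → 'A' (inner except NameError) → 'Q' (outer except TypeError) → 'Z' (after the try/except). Output: MAQZ

Answer: MAQZ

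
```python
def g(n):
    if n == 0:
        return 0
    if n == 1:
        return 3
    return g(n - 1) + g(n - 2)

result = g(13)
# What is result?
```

Build up from base cases: g(0)=0, g(1)=3, g(2)=3, g(3)=6, g(4)=9, g(5)=15, g(6)=24, ..., g(13)=699

Answer: 699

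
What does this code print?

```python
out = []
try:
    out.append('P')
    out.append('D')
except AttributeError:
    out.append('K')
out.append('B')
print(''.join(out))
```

Execution trace: 'P' (try body) → 'D' (try body, no exception) → 'B' (after the try/except). Output: PDB

Answer: PDB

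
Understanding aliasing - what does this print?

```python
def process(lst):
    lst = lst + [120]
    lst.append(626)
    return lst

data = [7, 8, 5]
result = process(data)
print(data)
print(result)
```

Key concept: rebinding parameter vs mutation.
Step by step:
`data = [7, 8, 5]` → data = [7, 8, 5]
`result = process(data)` → result = [7, 8, 5, 120, 626]
`print(data)` → prints [7, 8, 5]
`print(result)` → prints [7, 8, 5, 120, 626]

Answer:
[7, 8, 5]
[7, 8, 5, 120, 626]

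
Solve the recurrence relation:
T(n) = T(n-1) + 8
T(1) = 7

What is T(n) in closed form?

Unrolling: T(n) = T(1) + 8·(n-1) = 7 + 8(n-1) = 8n - 1.

Answer: T(n) = 8n - 1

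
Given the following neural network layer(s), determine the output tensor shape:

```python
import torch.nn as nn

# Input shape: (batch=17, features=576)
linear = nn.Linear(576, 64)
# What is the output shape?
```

Input: (17, 576) -> Output: (17, 64)

Answer: (17, 64)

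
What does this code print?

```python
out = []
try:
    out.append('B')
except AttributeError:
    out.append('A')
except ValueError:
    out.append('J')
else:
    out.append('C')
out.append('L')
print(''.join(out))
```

Execution trace: 'B' (try body, no exception) → 'C' (else) → 'L' (after the try/except). Output: BCL

Answer: BCL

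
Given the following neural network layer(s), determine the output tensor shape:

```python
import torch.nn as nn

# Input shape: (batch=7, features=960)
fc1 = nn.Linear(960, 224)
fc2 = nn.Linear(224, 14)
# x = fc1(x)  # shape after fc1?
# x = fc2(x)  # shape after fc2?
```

Input: (7, 960) -> after fc1: (7, 224) -> Output: (7, 14)

Answer: (7, 14)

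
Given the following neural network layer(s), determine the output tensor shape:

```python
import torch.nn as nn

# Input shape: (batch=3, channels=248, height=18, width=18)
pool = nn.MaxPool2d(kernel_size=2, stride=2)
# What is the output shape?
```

Input: (3, 248, 18, 18) -> Output: (3, 248, 9, 9)

Answer: (3, 248, 9, 9)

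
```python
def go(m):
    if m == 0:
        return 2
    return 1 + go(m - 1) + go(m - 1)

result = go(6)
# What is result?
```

go(m) = 1 + 2·go(m-1), go(0)=2. Closed form: (2+1)·2^6 - 1 = 191.

Answer: 191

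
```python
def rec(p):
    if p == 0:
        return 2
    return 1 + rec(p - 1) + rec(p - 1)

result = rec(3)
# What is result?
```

rec(p) = 1 + 2·rec(p-1), rec(0)=2. Closed form: (2+1)·2^3 - 1 = 23.

Answer: 23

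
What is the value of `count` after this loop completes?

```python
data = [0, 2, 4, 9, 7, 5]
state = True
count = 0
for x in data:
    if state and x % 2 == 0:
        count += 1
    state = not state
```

Count even values at even positions
`count` takes the values: 0 → 1 → 2

Answer: 2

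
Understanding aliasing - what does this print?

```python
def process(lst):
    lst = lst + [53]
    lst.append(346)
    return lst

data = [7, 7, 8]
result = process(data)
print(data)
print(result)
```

Key concept: rebinding parameter vs mutation.
Step by step:
`data = [7, 7, 8]` → data = [7, 7, 8]
`result = process(data)` → result = [7, 7, 8, 53, 346]
`print(data)` → prints [7, 7, 8]
`print(result)` → prints [7, 7, 8, 53, 346]

Answer:
[7, 7, 8]
[7, 7, 8, 53, 346]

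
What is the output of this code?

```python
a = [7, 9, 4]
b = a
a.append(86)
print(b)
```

Key concept: basic list aliasing.
Step by step:
`a = [7, 9, 4]` → a = [7, 9, 4]
`b = a` → b = [7, 9, 4] (same object as a)
`a.append(86)` → a = [7, 9, 4, 86] (same object as b); b = [7, 9, 4, 86] (same object as a)
`print(b)` → prints [7, 9, 4, 86]

Answer: [7, 9, 4, 86]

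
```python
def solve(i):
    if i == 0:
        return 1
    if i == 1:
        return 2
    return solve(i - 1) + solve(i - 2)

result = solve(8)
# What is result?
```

Build up from base cases: solve(0)=1, solve(1)=2, solve(2)=3, solve(3)=5, solve(4)=8, solve(5)=13, solve(6)=21, ..., solve(8)=55

Answer: 55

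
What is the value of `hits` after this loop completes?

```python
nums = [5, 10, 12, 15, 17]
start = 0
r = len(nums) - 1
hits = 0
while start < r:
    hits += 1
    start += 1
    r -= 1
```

Iterations until pointers meet (list length 5)
`hits` takes the values: 0 → 1 → 2

Answer: 2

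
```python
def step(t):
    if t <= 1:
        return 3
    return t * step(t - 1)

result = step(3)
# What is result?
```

step(3) = 3 * 2 * 3 = 18

Answer: 18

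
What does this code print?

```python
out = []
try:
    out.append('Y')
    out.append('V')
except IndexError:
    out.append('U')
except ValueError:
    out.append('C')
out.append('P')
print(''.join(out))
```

Execution trace: 'Y' (try body) → 'V' (try body, no exception) → 'P' (after the try/except). Output: YVP

Answer: YVP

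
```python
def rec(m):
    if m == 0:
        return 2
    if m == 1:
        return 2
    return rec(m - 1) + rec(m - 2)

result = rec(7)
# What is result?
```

Build up from base cases: rec(0)=2, rec(1)=2, rec(2)=4, rec(3)=6, rec(4)=10, rec(5)=16, rec(6)=26, ..., rec(7)=42

Answer: 42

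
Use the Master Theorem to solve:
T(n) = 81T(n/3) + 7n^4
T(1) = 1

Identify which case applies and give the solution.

a=81, b=3, f(n)=7n^4. log_3(81) = 4. Since c=4 = 4, Case 2 applies: T(n) = Θ(n^log_b(a) · log n) = O(n^4 log n).

Answer: O(n^4 log n) - Case 2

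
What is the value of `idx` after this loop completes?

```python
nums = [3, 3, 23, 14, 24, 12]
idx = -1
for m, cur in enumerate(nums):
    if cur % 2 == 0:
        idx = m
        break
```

First even number index in [3, 3, 23, 14, 24, 12]
`idx` takes the values: -1 → 3

Answer: 3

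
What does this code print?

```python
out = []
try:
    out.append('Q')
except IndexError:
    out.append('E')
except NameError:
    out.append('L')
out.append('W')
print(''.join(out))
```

Execution trace: 'Q' (try body, no exception) → 'W' (after the try/except). Output: QW

Answer: QW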